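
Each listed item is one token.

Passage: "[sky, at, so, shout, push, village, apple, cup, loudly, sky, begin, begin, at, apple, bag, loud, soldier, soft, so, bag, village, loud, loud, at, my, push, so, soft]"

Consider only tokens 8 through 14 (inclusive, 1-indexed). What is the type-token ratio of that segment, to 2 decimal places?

Segment tokens 8–14: cup, loudly, sky, begin, begin, at, apple
Segment N = 7, segment V = 6.
TTR = 6 / 7 = 0.86

0.86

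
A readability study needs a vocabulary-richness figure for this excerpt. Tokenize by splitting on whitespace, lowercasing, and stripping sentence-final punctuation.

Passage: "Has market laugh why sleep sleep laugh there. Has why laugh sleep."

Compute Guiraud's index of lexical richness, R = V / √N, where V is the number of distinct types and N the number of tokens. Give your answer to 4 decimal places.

N = 12, V = 6.
√N = 3.464102
R = 6 / 3.464102 = 1.7321

1.7321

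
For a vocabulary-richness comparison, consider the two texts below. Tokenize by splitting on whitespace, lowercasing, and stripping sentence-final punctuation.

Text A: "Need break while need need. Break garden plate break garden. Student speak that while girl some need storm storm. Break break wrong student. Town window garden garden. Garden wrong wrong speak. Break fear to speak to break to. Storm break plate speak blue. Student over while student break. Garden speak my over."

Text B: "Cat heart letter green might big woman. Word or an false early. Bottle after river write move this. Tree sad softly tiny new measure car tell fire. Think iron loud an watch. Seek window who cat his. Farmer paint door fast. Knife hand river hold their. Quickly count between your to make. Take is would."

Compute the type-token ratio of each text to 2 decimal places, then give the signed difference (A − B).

-0.58

TTR(A) = 19/52 = 0.37
TTR(B) = 52/55 = 0.95
Difference = 0.37 − 0.95 = -0.58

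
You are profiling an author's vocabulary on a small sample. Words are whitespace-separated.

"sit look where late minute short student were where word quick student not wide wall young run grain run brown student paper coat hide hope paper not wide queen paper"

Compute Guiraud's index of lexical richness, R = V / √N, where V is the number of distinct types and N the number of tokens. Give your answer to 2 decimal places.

4.02

N = 30, V = 22.
√N = 5.477226
R = 22 / 5.477226 = 4.02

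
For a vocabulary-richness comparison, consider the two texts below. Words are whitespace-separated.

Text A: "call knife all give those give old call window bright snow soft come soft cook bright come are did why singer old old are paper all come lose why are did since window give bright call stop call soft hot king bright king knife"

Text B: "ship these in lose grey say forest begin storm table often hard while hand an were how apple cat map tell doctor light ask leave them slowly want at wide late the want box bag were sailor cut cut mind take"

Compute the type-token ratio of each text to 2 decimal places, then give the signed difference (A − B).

-0.43

TTR(A) = 22/44 = 0.50
TTR(B) = 38/41 = 0.93
Difference = 0.50 − 0.93 = -0.43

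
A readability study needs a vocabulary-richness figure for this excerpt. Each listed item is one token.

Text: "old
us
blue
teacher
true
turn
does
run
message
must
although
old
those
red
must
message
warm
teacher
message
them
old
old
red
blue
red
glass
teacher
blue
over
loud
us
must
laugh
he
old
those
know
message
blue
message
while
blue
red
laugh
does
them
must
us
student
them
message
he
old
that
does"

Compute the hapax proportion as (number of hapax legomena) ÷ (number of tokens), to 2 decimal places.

0.22

Frequencies: old:6, message:6, blue:5, must:4, red:4, us:3, teacher:3, does:3, them:3, those:2, laugh:2, he:2, true:1, turn:1, run:1, although:1, warm:1, glass:1, over:1, loud:1, … (4 more, each freq 1)
Hapax count = 12; token count = 55.
Ratio = 12 / 55 = 0.22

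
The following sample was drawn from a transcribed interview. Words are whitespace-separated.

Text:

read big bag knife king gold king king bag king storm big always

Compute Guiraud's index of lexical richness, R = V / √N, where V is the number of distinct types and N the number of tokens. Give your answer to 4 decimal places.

2.2188

N = 13, V = 8.
√N = 3.605551
R = 8 / 3.605551 = 2.2188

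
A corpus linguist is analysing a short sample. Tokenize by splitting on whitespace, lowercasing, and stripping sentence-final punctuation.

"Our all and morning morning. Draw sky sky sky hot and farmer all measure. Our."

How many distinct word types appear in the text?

9

Distinct types: {all, and, draw, farmer, hot, measure, morning, our, sky}
V = 9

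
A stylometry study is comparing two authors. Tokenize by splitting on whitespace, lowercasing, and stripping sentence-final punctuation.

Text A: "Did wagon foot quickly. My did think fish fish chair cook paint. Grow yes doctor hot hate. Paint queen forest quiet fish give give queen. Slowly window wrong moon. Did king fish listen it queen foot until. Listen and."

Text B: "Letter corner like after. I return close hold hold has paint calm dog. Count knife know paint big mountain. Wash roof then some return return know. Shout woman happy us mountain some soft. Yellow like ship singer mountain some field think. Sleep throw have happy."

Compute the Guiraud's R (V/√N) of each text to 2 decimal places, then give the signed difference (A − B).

-0.59

A: V=28, N=39, R=4.48
B: V=34, N=45, R=5.07
Difference = 4.48 − 5.07 = -0.59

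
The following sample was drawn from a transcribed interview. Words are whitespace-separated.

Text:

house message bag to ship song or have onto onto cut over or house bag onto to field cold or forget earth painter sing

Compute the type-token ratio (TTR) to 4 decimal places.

N = 24 tokens, V = 17 types.
TTR = V / N = 17 / 24 = 0.7083

0.7083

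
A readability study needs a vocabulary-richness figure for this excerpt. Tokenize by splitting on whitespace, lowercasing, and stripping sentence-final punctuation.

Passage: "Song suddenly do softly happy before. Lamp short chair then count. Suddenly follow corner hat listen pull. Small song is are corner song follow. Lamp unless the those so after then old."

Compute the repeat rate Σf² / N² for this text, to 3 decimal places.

0.047

Frequencies: song:3, suddenly:2, lamp:2, then:2, follow:2, corner:2, do:1, softly:1, happy:1, before:1, short:1, chair:1, count:1, hat:1, listen:1, pull:1, small:1, is:1, are:1, unless:1, … (5 more, each freq 1)
Σf² = 48; N² = 1024
Repeat rate = 48 / 1024 = 0.047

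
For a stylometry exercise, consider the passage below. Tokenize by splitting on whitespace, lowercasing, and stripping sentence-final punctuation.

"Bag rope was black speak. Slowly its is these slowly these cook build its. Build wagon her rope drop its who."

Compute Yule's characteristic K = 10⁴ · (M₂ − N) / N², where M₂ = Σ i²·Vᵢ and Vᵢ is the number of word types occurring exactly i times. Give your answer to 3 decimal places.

Frequencies: its:3, rope:2, slowly:2, these:2, build:2, bag:1, was:1, black:1, speak:1, is:1, cook:1, wagon:1, her:1, drop:1, who:1
N = 21. Frequency spectrum: V_1=10, V_2=4, V_3=1
M₂ = 1²·10 + 2²·4 + 3²·1 = 35
K = 10000 × (35 − 21) / 21² = 317.460

317.460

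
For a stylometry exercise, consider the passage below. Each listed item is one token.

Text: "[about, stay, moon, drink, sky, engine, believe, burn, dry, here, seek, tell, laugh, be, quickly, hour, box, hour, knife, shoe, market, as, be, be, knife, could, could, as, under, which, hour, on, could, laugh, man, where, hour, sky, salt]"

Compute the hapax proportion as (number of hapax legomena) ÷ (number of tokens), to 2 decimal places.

0.54

Frequencies: hour:4, be:3, could:3, sky:2, laugh:2, knife:2, as:2, about:1, stay:1, moon:1, drink:1, engine:1, believe:1, burn:1, dry:1, here:1, seek:1, tell:1, quickly:1, box:1, … (8 more, each freq 1)
Hapax count = 21; token count = 39.
Ratio = 21 / 39 = 0.54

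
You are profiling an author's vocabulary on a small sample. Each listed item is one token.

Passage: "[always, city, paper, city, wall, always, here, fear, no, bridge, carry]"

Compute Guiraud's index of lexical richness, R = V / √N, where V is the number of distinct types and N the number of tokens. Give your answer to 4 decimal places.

2.7136

N = 11, V = 9.
√N = 3.316625
R = 9 / 3.316625 = 2.7136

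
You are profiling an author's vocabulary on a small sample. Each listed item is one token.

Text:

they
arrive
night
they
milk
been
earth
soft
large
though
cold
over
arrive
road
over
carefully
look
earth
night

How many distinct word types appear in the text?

Distinct types: {arrive, been, carefully, cold, earth, large, look, milk, night, over, road, soft, they, though}
V = 14

14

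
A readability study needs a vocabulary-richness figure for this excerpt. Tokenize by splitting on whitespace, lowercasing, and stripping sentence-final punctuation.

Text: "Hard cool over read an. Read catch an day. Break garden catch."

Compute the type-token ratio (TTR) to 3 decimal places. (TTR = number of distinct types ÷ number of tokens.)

0.750

N = 12 tokens, V = 9 types.
TTR = V / N = 9 / 12 = 0.750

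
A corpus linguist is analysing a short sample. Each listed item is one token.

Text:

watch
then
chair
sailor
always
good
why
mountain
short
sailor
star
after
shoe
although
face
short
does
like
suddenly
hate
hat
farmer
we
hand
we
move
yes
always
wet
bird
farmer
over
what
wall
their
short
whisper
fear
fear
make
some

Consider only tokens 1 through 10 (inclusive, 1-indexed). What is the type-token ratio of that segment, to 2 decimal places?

0.90

Segment tokens 1–10: watch, then, chair, sailor, always, good, why, mountain, short, sailor
Segment N = 10, segment V = 9.
TTR = 9 / 10 = 0.90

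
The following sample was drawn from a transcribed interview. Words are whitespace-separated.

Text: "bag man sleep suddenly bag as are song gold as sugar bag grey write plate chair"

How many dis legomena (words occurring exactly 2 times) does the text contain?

1

Frequencies: bag:3, as:2, man:1, sleep:1, suddenly:1, are:1, song:1, gold:1, sugar:1, grey:1, write:1, plate:1, chair:1
Words with frequency 2: as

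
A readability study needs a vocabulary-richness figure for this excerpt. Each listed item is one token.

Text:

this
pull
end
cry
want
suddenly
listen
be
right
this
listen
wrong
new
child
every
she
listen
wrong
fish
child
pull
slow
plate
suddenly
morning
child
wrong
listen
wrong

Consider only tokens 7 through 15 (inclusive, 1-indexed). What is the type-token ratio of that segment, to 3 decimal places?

Segment tokens 7–15: listen, be, right, this, listen, wrong, new, child, every
Segment N = 9, segment V = 8.
TTR = 8 / 9 = 0.889

0.889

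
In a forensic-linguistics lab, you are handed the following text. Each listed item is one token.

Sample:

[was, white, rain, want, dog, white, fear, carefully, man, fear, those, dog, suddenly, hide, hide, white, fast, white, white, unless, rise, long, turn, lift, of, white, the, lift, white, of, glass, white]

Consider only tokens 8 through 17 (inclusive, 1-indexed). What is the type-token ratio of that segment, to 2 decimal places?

0.90

Segment tokens 8–17: carefully, man, fear, those, dog, suddenly, hide, hide, white, fast
Segment N = 10, segment V = 9.
TTR = 9 / 10 = 0.90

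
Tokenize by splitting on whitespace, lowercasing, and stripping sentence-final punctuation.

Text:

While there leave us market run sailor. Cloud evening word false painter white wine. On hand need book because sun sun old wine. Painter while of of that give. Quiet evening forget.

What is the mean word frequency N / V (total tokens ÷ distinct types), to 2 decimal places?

1.23

N = 32 tokens, V = 26 types.
Mean frequency = N / V = 32 / 26 = 1.23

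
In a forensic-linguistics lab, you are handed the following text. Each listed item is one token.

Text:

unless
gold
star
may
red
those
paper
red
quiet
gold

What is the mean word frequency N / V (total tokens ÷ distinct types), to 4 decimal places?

N = 10 tokens, V = 8 types.
Mean frequency = N / V = 10 / 8 = 1.2500

1.2500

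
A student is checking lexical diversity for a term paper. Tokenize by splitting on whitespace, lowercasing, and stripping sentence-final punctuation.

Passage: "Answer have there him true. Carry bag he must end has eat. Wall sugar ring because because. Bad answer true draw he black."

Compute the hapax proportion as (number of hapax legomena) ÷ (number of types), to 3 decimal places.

0.789

Frequencies: answer:2, true:2, he:2, because:2, have:1, there:1, him:1, carry:1, bag:1, must:1, end:1, has:1, eat:1, wall:1, sugar:1, ring:1, bad:1, draw:1, black:1
Hapax count = 15; type count = 19.
Ratio = 15 / 19 = 0.789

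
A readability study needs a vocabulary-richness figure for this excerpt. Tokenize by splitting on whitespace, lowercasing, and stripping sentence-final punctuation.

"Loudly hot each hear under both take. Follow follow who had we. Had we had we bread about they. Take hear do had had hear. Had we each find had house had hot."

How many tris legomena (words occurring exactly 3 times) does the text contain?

1

Frequencies: had:8, we:4, hear:3, hot:2, each:2, take:2, follow:2, loudly:1, under:1, both:1, who:1, bread:1, about:1, they:1, do:1, find:1, house:1
Words with frequency 3: hear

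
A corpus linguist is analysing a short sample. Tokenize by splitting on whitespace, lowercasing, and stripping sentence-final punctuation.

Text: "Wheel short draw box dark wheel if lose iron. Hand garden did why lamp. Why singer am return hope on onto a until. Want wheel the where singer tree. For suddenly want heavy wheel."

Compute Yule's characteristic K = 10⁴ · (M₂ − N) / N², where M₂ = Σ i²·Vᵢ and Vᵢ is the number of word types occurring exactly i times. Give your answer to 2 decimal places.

Frequencies: wheel:4, why:2, singer:2, want:2, short:1, draw:1, box:1, dark:1, if:1, lose:1, iron:1, hand:1, garden:1, did:1, lamp:1, am:1, return:1, hope:1, on:1, onto:1, … (8 more, each freq 1)
N = 34. Frequency spectrum: V_1=24, V_2=3, V_4=1
M₂ = 1²·24 + 2²·3 + 4²·1 = 52
K = 10000 × (52 − 34) / 34² = 155.71

155.71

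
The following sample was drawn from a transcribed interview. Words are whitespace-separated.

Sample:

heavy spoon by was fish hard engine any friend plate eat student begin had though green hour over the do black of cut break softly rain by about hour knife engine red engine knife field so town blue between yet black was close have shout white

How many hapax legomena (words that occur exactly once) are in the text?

33

Frequencies: engine:3, by:2, was:2, hour:2, black:2, knife:2, heavy:1, spoon:1, fish:1, hard:1, any:1, friend:1, plate:1, eat:1, student:1, begin:1, had:1, though:1, green:1, over:1, … (19 more, each freq 1)
Hapax (freq=1): about, any, begin, between, blue, break, close, cut, do, eat, field, fish, friend, green, had, hard, have, heavy, of, over, plate, rain, red, shout, so, softly, spoon, student, the, though, town, white, yet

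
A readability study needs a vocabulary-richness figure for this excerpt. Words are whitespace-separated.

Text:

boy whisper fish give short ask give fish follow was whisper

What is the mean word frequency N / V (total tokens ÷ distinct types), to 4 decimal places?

1.3750

N = 11 tokens, V = 8 types.
Mean frequency = N / V = 11 / 8 = 1.3750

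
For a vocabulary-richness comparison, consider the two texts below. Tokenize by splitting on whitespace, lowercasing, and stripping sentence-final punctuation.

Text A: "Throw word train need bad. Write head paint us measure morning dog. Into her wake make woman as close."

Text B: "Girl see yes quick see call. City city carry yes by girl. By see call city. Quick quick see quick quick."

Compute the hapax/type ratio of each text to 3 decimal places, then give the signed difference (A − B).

0.875

A: hapax=19, V=19, ratio=1.000
B: hapax=1, V=8, ratio=0.125
Difference = 1.000 − 0.125 = 0.875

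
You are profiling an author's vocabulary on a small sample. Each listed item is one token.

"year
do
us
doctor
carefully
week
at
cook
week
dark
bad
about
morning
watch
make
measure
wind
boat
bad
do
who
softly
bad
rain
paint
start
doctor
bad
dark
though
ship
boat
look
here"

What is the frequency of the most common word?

4

Frequencies: bad:4, do:2, doctor:2, week:2, dark:2, boat:2, year:1, us:1, carefully:1, at:1, cook:1, about:1, morning:1, watch:1, make:1, measure:1, wind:1, who:1, softly:1, rain:1, … (6 more, each freq 1)
Most common: 'bad' with frequency 4.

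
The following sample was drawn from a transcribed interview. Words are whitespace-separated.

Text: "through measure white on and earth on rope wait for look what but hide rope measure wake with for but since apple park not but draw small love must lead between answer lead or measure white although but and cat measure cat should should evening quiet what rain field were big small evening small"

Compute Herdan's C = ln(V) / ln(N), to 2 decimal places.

N = 54, V = 36.
ln(V) = 3.583519, ln(N) = 3.988984
C = 3.583519 / 3.988984 = 0.90

0.90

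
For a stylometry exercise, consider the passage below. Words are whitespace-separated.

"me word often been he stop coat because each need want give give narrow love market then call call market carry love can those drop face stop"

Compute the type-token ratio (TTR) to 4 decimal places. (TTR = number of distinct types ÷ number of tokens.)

N = 27 tokens, V = 22 types.
TTR = V / N = 22 / 27 = 0.8148

0.8148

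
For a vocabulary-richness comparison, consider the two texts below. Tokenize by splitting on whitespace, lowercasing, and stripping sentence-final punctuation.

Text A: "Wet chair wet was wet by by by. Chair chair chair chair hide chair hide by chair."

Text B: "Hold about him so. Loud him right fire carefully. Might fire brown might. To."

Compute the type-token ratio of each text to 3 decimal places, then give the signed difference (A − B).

-0.492

TTR(A) = 5/17 = 0.294
TTR(B) = 11/14 = 0.786
Difference = 0.294 − 0.786 = -0.492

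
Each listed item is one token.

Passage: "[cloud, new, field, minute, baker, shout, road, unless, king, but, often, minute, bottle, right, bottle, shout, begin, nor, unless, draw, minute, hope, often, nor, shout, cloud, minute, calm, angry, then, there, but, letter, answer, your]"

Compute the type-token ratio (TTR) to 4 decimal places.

N = 35 tokens, V = 24 types.
TTR = V / N = 24 / 35 = 0.6857

0.6857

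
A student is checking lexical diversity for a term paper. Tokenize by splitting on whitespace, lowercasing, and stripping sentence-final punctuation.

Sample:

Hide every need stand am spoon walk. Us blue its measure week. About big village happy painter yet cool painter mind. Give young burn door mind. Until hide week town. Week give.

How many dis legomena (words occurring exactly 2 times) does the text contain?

Frequencies: week:3, hide:2, painter:2, mind:2, give:2, every:1, need:1, stand:1, am:1, spoon:1, walk:1, us:1, blue:1, its:1, measure:1, about:1, big:1, village:1, happy:1, yet:1, … (6 more, each freq 1)
Words with frequency 2: give, hide, mind, painter

4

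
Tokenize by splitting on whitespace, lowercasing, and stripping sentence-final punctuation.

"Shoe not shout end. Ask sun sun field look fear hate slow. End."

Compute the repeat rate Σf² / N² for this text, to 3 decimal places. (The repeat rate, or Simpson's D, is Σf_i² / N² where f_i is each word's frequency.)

Frequencies: end:2, sun:2, shoe:1, not:1, shout:1, ask:1, field:1, look:1, fear:1, hate:1, slow:1
Σf² = 17; N² = 169
Repeat rate = 17 / 169 = 0.101

0.101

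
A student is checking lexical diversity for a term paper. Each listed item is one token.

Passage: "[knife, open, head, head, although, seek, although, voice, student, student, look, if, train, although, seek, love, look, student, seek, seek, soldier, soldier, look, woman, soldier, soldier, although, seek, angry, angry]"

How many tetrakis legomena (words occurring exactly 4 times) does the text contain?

Frequencies: seek:5, although:4, soldier:4, student:3, look:3, head:2, angry:2, knife:1, open:1, voice:1, if:1, train:1, love:1, woman:1
Words with frequency 4: although, soldier

2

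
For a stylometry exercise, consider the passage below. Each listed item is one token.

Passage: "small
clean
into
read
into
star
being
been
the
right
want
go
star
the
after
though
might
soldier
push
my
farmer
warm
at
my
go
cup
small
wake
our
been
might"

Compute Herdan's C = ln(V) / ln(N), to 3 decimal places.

N = 31, V = 23.
ln(V) = 3.135494, ln(N) = 3.433987
C = 3.135494 / 3.433987 = 0.913

0.913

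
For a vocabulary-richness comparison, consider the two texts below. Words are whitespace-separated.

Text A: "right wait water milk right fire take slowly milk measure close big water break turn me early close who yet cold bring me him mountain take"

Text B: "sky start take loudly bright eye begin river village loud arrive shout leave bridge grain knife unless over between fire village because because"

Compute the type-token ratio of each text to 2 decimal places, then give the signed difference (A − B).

-0.14

TTR(A) = 20/26 = 0.77
TTR(B) = 21/23 = 0.91
Difference = 0.77 − 0.91 = -0.14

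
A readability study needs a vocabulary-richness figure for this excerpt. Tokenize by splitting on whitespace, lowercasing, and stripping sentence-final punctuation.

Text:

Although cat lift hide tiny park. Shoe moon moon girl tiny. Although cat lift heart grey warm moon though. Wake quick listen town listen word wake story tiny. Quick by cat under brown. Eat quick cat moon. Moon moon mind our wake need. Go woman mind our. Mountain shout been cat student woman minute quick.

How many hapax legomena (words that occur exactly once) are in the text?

22

Frequencies: moon:6, cat:5, quick:4, tiny:3, wake:3, although:2, lift:2, listen:2, mind:2, our:2, woman:2, hide:1, park:1, shoe:1, girl:1, heart:1, grey:1, warm:1, though:1, town:1, … (13 more, each freq 1)
Hapax (freq=1): been, brown, by, eat, girl, go, grey, heart, hide, minute, mountain, need, park, shoe, shout, story, student, though, town, under, warm, word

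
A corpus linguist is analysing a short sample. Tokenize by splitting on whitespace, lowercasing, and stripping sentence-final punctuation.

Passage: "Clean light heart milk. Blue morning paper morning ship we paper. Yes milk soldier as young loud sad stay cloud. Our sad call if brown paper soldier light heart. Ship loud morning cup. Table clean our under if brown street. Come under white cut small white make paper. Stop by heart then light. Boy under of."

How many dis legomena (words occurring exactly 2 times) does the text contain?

10

Frequencies: paper:4, light:3, heart:3, morning:3, under:3, clean:2, milk:2, ship:2, soldier:2, loud:2, sad:2, our:2, if:2, brown:2, white:2, blue:1, we:1, yes:1, as:1, young:1, … (15 more, each freq 1)
Words with frequency 2: brown, clean, if, loud, milk, our, sad, ship, soldier, white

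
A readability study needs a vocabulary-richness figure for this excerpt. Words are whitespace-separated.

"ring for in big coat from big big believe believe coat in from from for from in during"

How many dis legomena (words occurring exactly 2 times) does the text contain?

Frequencies: from:4, in:3, big:3, for:2, coat:2, believe:2, ring:1, during:1
Words with frequency 2: believe, coat, for

3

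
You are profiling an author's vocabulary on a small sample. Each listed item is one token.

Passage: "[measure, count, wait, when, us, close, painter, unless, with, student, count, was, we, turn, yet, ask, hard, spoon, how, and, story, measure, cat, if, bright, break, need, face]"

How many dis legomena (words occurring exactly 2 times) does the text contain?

Frequencies: measure:2, count:2, wait:1, when:1, us:1, close:1, painter:1, unless:1, with:1, student:1, was:1, we:1, turn:1, yet:1, ask:1, hard:1, spoon:1, how:1, and:1, story:1, … (6 more, each freq 1)
Words with frequency 2: count, measure

2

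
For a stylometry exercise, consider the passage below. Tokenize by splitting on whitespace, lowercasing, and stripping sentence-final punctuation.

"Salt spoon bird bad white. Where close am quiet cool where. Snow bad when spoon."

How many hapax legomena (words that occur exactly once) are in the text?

Frequencies: spoon:2, bad:2, where:2, salt:1, bird:1, white:1, close:1, am:1, quiet:1, cool:1, snow:1, when:1
Hapax (freq=1): am, bird, close, cool, quiet, salt, snow, when, white

9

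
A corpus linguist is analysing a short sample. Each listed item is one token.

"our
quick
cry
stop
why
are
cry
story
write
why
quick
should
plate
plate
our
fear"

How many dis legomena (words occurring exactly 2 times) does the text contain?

Frequencies: our:2, quick:2, cry:2, why:2, plate:2, stop:1, are:1, story:1, write:1, should:1, fear:1
Words with frequency 2: cry, our, plate, quick, why

5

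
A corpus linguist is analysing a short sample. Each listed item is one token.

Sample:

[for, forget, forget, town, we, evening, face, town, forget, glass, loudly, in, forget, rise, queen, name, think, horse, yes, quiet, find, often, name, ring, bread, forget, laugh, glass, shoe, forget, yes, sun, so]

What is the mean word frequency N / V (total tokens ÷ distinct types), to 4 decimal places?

N = 33 tokens, V = 24 types.
Mean frequency = N / V = 33 / 24 = 1.3750

1.3750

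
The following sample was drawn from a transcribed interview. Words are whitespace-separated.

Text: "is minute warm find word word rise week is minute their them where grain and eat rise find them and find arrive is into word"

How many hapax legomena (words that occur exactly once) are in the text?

8

Frequencies: is:3, find:3, word:3, minute:2, rise:2, them:2, and:2, warm:1, week:1, their:1, where:1, grain:1, eat:1, arrive:1, into:1
Hapax (freq=1): arrive, eat, grain, into, their, warm, week, where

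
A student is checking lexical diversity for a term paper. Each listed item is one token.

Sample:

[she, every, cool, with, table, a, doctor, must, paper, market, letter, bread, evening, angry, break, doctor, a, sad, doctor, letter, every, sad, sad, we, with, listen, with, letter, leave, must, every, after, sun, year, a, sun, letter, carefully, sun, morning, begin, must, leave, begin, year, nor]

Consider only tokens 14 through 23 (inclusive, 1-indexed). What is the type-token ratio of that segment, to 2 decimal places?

Segment tokens 14–23: angry, break, doctor, a, sad, doctor, letter, every, sad, sad
Segment N = 10, segment V = 7.
TTR = 7 / 10 = 0.70

0.70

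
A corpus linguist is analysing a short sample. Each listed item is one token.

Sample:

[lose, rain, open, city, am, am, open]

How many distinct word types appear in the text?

Distinct types: {am, city, lose, open, rain}
V = 5

5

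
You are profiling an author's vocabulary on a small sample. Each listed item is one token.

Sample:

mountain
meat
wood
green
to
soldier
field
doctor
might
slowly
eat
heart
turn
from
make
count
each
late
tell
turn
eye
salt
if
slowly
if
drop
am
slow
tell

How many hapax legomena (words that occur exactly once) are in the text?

21

Frequencies: slowly:2, turn:2, tell:2, if:2, mountain:1, meat:1, wood:1, green:1, to:1, soldier:1, field:1, doctor:1, might:1, eat:1, heart:1, from:1, make:1, count:1, each:1, late:1, … (5 more, each freq 1)
Hapax (freq=1): am, count, doctor, drop, each, eat, eye, field, from, green, heart, late, make, meat, might, mountain, salt, slow, soldier, to, wood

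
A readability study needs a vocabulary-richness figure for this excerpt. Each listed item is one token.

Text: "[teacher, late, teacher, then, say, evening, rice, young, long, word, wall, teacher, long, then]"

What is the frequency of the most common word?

Frequencies: teacher:3, then:2, long:2, late:1, say:1, evening:1, rice:1, young:1, word:1, wall:1
Most common: 'teacher' with frequency 3.

3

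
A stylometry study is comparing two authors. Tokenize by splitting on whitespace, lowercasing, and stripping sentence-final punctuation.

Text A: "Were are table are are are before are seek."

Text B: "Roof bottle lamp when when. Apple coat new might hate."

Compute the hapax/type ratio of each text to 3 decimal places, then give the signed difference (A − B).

-0.089

A: hapax=4, V=5, ratio=0.800
B: hapax=8, V=9, ratio=0.889
Difference = 0.800 − 0.889 = -0.089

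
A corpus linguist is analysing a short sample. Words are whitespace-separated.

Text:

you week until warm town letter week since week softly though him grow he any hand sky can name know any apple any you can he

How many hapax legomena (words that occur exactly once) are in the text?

14

Frequencies: week:3, any:3, you:2, he:2, can:2, until:1, warm:1, town:1, letter:1, since:1, softly:1, though:1, him:1, grow:1, hand:1, sky:1, name:1, know:1, apple:1
Hapax (freq=1): apple, grow, hand, him, know, letter, name, since, sky, softly, though, town, until, warm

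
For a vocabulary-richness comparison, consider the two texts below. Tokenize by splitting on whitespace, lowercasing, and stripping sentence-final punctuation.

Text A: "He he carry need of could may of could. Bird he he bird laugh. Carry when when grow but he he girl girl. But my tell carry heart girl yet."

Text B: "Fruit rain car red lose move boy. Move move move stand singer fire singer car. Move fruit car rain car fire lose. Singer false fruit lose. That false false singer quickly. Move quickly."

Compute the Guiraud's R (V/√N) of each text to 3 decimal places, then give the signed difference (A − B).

0.658

A: V=16, N=30, R=2.921
B: V=13, N=33, R=2.263
Difference = 2.921 − 2.263 = 0.658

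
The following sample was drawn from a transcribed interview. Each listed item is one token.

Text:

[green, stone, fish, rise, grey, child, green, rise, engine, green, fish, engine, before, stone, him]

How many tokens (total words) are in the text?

Tokens: green, stone, fish, rise, grey, child, green, rise, engine, green, fish, engine, before, stone, him
N = 15

15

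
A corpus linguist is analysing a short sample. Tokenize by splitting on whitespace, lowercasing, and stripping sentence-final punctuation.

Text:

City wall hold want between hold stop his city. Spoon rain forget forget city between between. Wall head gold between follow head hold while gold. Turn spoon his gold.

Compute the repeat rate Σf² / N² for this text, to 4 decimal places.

Frequencies: between:4, city:3, hold:3, gold:3, wall:2, his:2, spoon:2, forget:2, head:2, want:1, stop:1, rain:1, follow:1, while:1, turn:1
Σf² = 69; N² = 841
Repeat rate = 69 / 841 = 0.0820

0.0820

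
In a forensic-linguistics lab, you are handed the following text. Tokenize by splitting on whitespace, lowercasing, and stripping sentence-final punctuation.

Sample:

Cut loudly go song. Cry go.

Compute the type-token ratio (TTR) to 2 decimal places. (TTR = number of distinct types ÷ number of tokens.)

N = 6 tokens, V = 5 types.
TTR = V / N = 5 / 6 = 0.83

0.83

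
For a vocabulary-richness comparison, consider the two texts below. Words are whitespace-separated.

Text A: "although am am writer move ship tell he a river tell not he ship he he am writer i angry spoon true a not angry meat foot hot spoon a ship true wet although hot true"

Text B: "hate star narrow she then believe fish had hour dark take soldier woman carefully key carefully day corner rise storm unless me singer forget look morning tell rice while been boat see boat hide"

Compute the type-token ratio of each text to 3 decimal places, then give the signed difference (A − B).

TTR(A) = 18/36 = 0.500
TTR(B) = 32/34 = 0.941
Difference = 0.500 − 0.941 = -0.441

-0.441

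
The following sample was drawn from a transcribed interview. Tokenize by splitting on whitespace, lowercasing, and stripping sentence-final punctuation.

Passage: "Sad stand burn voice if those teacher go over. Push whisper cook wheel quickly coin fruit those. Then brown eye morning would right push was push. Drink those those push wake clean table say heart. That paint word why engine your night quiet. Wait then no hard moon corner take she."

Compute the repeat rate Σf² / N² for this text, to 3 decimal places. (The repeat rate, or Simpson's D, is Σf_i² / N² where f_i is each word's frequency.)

0.030

Frequencies: those:4, push:4, then:2, sad:1, stand:1, burn:1, voice:1, if:1, teacher:1, go:1, over:1, whisper:1, cook:1, wheel:1, quickly:1, coin:1, fruit:1, brown:1, eye:1, morning:1, … (24 more, each freq 1)
Σf² = 77; N² = 2601
Repeat rate = 77 / 2601 = 0.030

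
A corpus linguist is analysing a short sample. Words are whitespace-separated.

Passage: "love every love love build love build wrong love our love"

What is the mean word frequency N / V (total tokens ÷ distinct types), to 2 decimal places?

2.20

N = 11 tokens, V = 5 types.
Mean frequency = N / V = 11 / 5 = 2.20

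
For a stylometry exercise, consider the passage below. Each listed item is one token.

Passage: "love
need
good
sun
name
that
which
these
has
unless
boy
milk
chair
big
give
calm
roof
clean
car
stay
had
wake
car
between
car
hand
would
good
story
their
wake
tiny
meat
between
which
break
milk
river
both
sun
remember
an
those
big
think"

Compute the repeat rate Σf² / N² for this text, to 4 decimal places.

0.0321

Frequencies: car:3, good:2, sun:2, which:2, milk:2, big:2, wake:2, between:2, love:1, need:1, name:1, that:1, these:1, has:1, unless:1, boy:1, chair:1, give:1, calm:1, roof:1, … (16 more, each freq 1)
Σf² = 65; N² = 2025
Repeat rate = 65 / 2025 = 0.0321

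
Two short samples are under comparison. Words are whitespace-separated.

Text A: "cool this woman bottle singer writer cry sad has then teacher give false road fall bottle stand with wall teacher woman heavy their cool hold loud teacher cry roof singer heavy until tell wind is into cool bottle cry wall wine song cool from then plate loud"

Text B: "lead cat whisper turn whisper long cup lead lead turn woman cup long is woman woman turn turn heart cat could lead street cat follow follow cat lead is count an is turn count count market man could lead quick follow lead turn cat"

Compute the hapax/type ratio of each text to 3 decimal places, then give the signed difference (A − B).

A: hapax=22, V=32, ratio=0.688
B: hapax=6, V=17, ratio=0.353
Difference = 0.688 − 0.353 = 0.335

0.335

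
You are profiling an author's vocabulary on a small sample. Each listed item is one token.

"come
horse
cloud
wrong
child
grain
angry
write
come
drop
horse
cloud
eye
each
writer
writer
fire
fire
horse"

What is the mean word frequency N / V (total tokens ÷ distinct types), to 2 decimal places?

N = 19 tokens, V = 13 types.
Mean frequency = N / V = 19 / 13 = 1.46

1.46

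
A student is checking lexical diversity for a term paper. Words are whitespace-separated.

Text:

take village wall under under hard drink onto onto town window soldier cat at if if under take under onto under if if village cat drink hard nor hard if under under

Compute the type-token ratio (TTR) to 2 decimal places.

0.44

N = 32 tokens, V = 14 types.
TTR = V / N = 14 / 32 = 0.44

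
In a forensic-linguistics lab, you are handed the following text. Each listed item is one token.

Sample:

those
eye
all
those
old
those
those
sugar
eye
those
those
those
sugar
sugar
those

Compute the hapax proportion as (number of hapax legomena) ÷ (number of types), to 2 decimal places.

Frequencies: those:8, sugar:3, eye:2, all:1, old:1
Hapax count = 2; type count = 5.
Ratio = 2 / 5 = 0.40

0.40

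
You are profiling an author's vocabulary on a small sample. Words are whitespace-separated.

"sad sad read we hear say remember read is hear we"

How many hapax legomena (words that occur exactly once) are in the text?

Frequencies: sad:2, read:2, we:2, hear:2, say:1, remember:1, is:1
Hapax (freq=1): is, remember, say

3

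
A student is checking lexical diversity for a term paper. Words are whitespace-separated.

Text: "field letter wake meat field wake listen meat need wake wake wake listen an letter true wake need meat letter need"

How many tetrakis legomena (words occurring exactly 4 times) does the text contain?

0

Frequencies: wake:6, letter:3, meat:3, need:3, field:2, listen:2, an:1, true:1
Words with frequency 4: (none)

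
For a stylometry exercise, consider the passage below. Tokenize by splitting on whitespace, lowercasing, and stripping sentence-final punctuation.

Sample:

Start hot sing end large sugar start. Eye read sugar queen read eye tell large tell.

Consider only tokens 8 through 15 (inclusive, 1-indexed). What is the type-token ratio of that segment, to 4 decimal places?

Segment tokens 8–15: eye, read, sugar, queen, read, eye, tell, large
Segment N = 8, segment V = 6.
TTR = 6 / 8 = 0.7500

0.7500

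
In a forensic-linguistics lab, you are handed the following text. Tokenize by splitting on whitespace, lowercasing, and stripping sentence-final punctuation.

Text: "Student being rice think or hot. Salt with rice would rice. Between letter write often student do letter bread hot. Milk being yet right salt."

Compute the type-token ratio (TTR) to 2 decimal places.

0.72

N = 25 tokens, V = 18 types.
TTR = V / N = 18 / 25 = 0.72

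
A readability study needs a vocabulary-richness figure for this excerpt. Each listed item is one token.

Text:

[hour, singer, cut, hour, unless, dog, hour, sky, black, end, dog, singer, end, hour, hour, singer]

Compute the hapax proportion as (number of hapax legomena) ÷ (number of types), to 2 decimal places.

0.50

Frequencies: hour:5, singer:3, dog:2, end:2, cut:1, unless:1, sky:1, black:1
Hapax count = 4; type count = 8.
Ratio = 4 / 8 = 0.50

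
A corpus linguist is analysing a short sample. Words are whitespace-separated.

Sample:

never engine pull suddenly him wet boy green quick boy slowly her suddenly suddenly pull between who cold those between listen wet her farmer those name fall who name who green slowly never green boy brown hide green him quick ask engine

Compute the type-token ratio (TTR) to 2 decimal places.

0.52

N = 42 tokens, V = 22 types.
TTR = V / N = 22 / 42 = 0.52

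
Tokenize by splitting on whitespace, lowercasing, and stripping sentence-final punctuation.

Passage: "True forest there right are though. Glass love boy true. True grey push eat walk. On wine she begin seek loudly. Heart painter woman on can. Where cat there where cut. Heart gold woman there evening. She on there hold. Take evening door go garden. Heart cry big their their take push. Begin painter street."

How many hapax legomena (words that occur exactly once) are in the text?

24

Frequencies: there:4, true:3, on:3, heart:3, push:2, she:2, begin:2, painter:2, woman:2, where:2, evening:2, take:2, their:2, forest:1, right:1, are:1, though:1, glass:1, love:1, boy:1, … (17 more, each freq 1)
Hapax (freq=1): are, big, boy, can, cat, cry, cut, door, eat, forest, garden, glass, go, gold, grey, hold, loudly, love, right, seek, street, though, walk, wine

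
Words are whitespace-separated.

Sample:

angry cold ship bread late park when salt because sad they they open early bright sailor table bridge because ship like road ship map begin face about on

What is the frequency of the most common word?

Frequencies: ship:3, because:2, they:2, angry:1, cold:1, bread:1, late:1, park:1, when:1, salt:1, sad:1, open:1, early:1, bright:1, sailor:1, table:1, bridge:1, like:1, road:1, map:1, … (4 more, each freq 1)
Most common: 'ship' with frequency 3.

3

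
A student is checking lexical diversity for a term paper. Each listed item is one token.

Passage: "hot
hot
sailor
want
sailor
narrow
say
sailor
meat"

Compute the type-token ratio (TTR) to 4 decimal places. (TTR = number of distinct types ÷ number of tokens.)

N = 9 tokens, V = 6 types.
TTR = V / N = 6 / 9 = 0.6667

0.6667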